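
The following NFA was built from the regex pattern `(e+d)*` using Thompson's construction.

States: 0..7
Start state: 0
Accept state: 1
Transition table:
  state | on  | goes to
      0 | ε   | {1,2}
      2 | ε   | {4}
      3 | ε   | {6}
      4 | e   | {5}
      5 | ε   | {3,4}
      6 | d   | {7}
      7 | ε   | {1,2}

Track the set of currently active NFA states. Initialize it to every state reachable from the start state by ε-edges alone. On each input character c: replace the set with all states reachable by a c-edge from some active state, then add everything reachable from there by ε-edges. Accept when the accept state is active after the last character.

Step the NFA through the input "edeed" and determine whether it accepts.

Answer: ACCEPT

Steps:
initial (ε-close {0}): {0,1,2,4}
'e' @ 1: {3,4,5,6}
'd' @ 2: {1,2,4,7}  (accept∈set)
'e' @ 3: {3,4,5,6}
'e' @ 4: {3,4,5,6}
'd' @ 5: {1,2,4,7}  (accept∈set)
end set {1,2,4,7} — state 1 in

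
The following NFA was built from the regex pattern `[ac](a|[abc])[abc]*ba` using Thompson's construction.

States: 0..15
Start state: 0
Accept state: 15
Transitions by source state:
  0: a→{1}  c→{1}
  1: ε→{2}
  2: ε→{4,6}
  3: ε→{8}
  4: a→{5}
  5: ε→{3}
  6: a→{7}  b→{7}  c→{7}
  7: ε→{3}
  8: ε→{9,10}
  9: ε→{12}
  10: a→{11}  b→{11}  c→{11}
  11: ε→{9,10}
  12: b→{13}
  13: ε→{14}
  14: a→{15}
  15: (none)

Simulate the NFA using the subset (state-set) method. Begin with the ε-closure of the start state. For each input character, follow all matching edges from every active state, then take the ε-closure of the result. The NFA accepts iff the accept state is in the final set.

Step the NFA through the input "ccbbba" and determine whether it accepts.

Answer: ACCEPT

Derivation:
S₀ = ε-closure({0}) = {0}
'c' @ 1: {1,2,4,6}
'c' @ 2: {3,7,8,9,10,12}
'b' @ 3: {9,10,11,12,13,14}
'b' @ 4: {9,10,11,12,13,14}
'b' @ 5: {9,10,11,12,13,14}
'a' @ 6: {9,10,11,12,15}  ✓accept
final: {9,10,11,12,15}; accept 15 in set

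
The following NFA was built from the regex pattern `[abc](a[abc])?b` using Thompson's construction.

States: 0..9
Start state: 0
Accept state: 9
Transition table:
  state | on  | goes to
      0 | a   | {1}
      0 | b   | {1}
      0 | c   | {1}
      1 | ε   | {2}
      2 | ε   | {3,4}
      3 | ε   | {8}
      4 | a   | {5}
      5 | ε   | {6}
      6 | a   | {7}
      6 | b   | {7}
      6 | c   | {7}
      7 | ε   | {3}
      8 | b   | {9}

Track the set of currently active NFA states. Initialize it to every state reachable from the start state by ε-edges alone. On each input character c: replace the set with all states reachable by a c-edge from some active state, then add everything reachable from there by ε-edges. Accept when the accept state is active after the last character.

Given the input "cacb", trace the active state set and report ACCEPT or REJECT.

start: ε-closure({0}) = {0}
'c' @ 1: {1,2,3,4,8}
'a' @ 2: {5,6}
'c' @ 3: {3,7,8}
'b' @ 4: {9}  ✓accept
final: {9}; accept 9 in set

Answer: ACCEPT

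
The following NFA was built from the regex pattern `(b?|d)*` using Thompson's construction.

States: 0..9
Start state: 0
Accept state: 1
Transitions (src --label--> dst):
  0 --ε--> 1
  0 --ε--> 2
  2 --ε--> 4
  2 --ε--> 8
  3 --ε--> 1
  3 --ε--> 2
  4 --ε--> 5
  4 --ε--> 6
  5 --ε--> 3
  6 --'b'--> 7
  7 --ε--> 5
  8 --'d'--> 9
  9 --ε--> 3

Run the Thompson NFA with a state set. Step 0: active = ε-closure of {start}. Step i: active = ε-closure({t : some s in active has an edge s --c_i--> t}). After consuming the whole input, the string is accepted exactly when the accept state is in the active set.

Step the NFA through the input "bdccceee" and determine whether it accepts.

start: ε-closure({0}) = {0,1,2,3,4,5,6,8}
'b' @ 1: {1,2,3,4,5,6,7,8}  [accepting]
'd' @ 2: {1,2,3,4,5,6,8,9}  [accepting]
'c' @ 3: {}  — dead — no transitions
rest 'cceee' ignored (set empty)
final: {}; accept 1 not in set

Answer: REJECT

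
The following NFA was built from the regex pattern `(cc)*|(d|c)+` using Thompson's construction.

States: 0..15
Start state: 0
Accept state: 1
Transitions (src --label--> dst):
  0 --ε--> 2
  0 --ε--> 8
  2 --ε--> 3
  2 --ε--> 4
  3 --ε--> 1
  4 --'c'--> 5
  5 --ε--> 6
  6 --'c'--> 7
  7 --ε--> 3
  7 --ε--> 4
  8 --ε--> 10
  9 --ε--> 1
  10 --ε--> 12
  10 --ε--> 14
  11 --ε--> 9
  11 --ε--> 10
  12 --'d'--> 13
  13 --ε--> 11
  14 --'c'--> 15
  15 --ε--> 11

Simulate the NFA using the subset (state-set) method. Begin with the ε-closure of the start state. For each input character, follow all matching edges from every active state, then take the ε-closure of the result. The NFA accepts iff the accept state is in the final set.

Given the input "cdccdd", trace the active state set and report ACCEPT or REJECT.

start: ε-closure({0}) = {0,1,2,3,4,8,10,12,14}
'c' @ 1: {1,5,6,9,10,11,12,14,15}  ✓accept
'd' @ 2: {1,9,10,11,12,13,14}  ✓accept
'c' @ 3: {1,9,10,11,12,14,15}  ✓accept
'c' @ 4: {1,9,10,11,12,14,15}  ✓accept
'd' @ 5: {1,9,10,11,12,13,14}  ✓accept
'd' @ 6: {1,9,10,11,12,13,14}  ✓accept
end set {1,9,10,11,12,13,14} — state 1 in

Answer: ACCEPT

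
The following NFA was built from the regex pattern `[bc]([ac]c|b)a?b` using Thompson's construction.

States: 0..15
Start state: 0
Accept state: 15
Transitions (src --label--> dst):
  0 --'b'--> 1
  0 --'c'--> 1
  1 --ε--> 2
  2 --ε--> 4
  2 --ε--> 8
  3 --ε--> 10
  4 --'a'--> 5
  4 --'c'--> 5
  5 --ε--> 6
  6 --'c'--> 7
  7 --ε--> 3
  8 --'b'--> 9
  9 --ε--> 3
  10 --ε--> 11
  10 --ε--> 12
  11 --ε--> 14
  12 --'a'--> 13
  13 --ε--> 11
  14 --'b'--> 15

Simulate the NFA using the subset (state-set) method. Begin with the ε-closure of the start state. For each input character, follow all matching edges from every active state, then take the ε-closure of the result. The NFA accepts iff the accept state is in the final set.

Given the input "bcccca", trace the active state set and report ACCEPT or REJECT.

Answer: REJECT

Derivation:
S₀ = ε-closure({0}) = {0}
'b' @ 1: {1,2,4,8}
'c' @ 2: {5,6}
'c' @ 3: {3,7,10,11,12,14}
'c' @ 4: {}  — no active states
rest 'ca' ignored (set empty)
end set {} — state 15 not in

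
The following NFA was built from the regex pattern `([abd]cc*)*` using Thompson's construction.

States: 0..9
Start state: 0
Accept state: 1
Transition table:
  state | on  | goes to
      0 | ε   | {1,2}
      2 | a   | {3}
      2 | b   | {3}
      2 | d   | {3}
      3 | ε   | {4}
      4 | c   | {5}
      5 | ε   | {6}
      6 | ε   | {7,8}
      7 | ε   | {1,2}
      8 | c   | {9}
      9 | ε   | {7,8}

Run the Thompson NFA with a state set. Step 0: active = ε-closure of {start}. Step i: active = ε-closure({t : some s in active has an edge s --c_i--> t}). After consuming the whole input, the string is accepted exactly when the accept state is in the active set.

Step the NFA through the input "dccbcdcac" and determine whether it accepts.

Answer: ACCEPT

Steps:
S₀ = ε-closure({0}) = {0,1,2}
'd' @ 1: {3,4}
'c' @ 2: {1,2,5,6,7,8}  (accept∈set)
'c' @ 3: {1,2,7,8,9}  (accept∈set)
'b' @ 4: {3,4}
'c' @ 5: {1,2,5,6,7,8}  (accept∈set)
'd' @ 6: {3,4}
'c' @ 7: {1,2,5,6,7,8}  (accept∈set)
'a' @ 8: {3,4}
'c' @ 9: {1,2,5,6,7,8}  (accept∈set)
end set {1,2,5,6,7,8} — state 1 in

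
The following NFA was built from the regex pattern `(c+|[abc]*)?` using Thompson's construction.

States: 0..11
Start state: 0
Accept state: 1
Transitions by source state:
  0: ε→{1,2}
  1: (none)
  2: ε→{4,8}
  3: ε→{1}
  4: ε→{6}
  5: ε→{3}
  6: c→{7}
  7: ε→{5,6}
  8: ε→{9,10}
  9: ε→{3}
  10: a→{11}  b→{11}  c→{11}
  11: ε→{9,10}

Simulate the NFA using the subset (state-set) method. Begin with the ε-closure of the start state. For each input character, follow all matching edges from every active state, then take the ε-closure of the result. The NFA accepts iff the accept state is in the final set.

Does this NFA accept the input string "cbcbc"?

Answer: ACCEPT

Trace:
start: ε-closure({0}) = {0,1,2,3,4,6,8,9,10}
'c' @ 1: {1,3,5,6,7,9,10,11}  ✓accept
'b' @ 2: {1,3,9,10,11}  ✓accept
'c' @ 3: {1,3,9,10,11}  ✓accept
'b' @ 4: {1,3,9,10,11}  ✓accept
'c' @ 5: {1,3,9,10,11}  ✓accept
final: {1,3,9,10,11}; accept 1 in set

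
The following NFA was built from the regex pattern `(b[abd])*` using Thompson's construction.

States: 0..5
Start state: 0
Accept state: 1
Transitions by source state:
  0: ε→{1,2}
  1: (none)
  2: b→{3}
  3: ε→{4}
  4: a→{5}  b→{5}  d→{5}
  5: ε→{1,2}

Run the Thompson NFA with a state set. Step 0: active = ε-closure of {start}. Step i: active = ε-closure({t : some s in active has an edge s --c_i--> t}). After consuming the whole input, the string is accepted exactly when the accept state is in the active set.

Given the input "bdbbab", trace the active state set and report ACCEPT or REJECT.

S₀ = ε-closure({0}) = {0,1,2}
'b' @ 1: {3,4}
'd' @ 2: {1,2,5}  ✓accept
'b' @ 3: {3,4}
'b' @ 4: {1,2,5}  ✓accept
'a' @ 5: {}  — state set empty
rest 'b' ignored (set empty)
final: {}; accept 1 not in set

Answer: REJECT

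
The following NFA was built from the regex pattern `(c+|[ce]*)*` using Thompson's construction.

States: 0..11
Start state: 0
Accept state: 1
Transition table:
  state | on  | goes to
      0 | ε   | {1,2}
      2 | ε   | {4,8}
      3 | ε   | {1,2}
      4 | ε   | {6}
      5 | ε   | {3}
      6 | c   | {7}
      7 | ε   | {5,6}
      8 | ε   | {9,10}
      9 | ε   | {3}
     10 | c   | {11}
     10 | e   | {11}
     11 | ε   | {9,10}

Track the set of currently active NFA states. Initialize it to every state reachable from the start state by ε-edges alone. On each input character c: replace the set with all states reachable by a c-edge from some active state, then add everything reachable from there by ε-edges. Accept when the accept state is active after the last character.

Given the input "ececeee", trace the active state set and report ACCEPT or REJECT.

Answer: ACCEPT

Derivation:
initial (ε-close {0}): {0,1,2,3,4,6,8,9,10}
'e' @ 1: {1,2,3,4,6,8,9,10,11}  (accept∈set)
'c' @ 2: {1,2,3,4,5,6,7,8,9,10,11}  (accept∈set)
'e' @ 3: {1,2,3,4,6,8,9,10,11}  (accept∈set)
'c' @ 4: {1,2,3,4,5,6,7,8,9,10,11}  (accept∈set)
'e' @ 5: {1,2,3,4,6,8,9,10,11}  (accept∈set)
'e' @ 6: {1,2,3,4,6,8,9,10,11}  (accept∈set)
'e' @ 7: {1,2,3,4,6,8,9,10,11}  (accept∈set)
end set {1,2,3,4,6,8,9,10,11} — state 1 in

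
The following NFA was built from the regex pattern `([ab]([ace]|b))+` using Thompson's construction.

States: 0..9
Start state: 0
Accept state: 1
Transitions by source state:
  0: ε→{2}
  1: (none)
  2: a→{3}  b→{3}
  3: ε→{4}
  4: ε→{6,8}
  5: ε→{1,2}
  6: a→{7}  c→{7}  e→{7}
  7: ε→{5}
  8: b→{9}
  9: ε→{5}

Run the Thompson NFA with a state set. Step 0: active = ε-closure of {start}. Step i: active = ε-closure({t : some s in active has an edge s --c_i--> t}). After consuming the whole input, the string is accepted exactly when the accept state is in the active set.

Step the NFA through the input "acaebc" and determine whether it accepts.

Answer: ACCEPT

Derivation:
initial (ε-close {0}): {0,2}
'a' @ 1: {3,4,6,8}
'c' @ 2: {1,2,5,7}  [accepting]
'a' @ 3: {3,4,6,8}
'e' @ 4: {1,2,5,7}  [accepting]
'b' @ 5: {3,4,6,8}
'c' @ 6: {1,2,5,7}  [accepting]
final: {1,2,5,7}; accept 1 in set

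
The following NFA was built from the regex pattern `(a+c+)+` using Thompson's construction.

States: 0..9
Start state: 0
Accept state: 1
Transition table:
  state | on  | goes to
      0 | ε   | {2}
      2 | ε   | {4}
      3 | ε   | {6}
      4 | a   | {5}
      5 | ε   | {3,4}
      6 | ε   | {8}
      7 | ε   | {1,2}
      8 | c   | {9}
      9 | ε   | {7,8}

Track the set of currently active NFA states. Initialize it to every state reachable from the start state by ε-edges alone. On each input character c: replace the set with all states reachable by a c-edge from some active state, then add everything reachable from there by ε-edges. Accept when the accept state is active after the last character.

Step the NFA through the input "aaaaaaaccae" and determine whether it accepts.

initial (ε-close {0}): {0,2,4}
'a' @ 1: {3,4,5,6,8}
'a' @ 2: {3,4,5,6,8}
'a' @ 3: {3,4,5,6,8}
'a' @ 4: {3,4,5,6,8}
'a' @ 5: {3,4,5,6,8}
'a' @ 6: {3,4,5,6,8}
'a' @ 7: {3,4,5,6,8}
'c' @ 8: {1,2,4,7,8,9}  [accepting]
'c' @ 9: {1,2,4,7,8,9}  [accepting]
'a' @ 10: {3,4,5,6,8}
'e' @ 11: {}  — no active states
final: {}; accept 1 not in set

Answer: REJECT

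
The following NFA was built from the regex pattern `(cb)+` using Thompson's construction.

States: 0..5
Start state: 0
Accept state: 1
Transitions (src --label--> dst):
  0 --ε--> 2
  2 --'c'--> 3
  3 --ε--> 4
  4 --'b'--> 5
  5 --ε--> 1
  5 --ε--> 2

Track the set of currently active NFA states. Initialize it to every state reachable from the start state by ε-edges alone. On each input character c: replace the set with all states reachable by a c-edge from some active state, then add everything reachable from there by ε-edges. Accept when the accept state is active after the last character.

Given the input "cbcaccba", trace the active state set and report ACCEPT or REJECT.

Answer: REJECT

Derivation:
initial (ε-close {0}): {0,2}
'c' @ 1: {3,4}
'b' @ 2: {1,2,5}  ✓accept
'c' @ 3: {3,4}
'a' @ 4: {}  — no active states
rest 'ccba' ignored (set empty)
end set {} — state 1 not in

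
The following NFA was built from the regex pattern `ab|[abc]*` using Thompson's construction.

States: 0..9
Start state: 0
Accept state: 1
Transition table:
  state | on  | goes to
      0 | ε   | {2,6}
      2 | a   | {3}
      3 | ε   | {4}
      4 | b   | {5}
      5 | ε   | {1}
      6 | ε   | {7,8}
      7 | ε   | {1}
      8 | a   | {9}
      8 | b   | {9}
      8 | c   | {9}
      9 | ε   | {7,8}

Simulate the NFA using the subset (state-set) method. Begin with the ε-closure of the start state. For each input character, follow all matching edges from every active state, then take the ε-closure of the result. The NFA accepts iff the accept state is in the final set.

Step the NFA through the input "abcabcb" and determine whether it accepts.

Answer: ACCEPT

Steps:
start: ε-closure({0}) = {0,1,2,6,7,8}
'a' @ 1: {1,3,4,7,8,9}  ✓accept
'b' @ 2: {1,5,7,8,9}  ✓accept
'c' @ 3: {1,7,8,9}  ✓accept
'a' @ 4: {1,7,8,9}  ✓accept
'b' @ 5: {1,7,8,9}  ✓accept
'c' @ 6: {1,7,8,9}  ✓accept
'b' @ 7: {1,7,8,9}  ✓accept
end set {1,7,8,9} — state 1 in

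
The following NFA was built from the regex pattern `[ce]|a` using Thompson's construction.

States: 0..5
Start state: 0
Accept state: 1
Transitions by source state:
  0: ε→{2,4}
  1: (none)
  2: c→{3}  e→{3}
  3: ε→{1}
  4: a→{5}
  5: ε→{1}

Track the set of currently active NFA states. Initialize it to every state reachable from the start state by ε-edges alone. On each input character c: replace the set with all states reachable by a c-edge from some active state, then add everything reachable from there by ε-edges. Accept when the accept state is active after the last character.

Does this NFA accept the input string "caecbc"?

initial (ε-close {0}): {0,2,4}
'c' @ 1: {1,3}  [accepting]
'a' @ 2: {}  — state set empty
rest 'ecbc' ignored (set empty)
final: {}; accept 1 not in set

Answer: REJECT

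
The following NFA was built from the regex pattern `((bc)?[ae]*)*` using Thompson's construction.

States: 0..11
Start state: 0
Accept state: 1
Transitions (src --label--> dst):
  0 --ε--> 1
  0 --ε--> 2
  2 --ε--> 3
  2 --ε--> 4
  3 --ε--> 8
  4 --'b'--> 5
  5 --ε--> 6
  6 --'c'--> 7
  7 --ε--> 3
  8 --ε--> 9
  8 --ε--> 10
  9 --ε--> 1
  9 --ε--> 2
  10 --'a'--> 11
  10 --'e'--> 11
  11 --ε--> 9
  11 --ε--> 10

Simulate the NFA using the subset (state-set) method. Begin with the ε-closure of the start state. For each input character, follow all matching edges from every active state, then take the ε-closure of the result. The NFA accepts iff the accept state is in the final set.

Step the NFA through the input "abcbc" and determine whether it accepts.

initial (ε-close {0}): {0,1,2,3,4,8,9,10}
'a' @ 1: {1,2,3,4,8,9,10,11}  [accepting]
'b' @ 2: {5,6}
'c' @ 3: {1,2,3,4,7,8,9,10}  [accepting]
'b' @ 4: {5,6}
'c' @ 5: {1,2,3,4,7,8,9,10}  [accepting]
final: {1,2,3,4,7,8,9,10}; accept 1 in set

Answer: ACCEPT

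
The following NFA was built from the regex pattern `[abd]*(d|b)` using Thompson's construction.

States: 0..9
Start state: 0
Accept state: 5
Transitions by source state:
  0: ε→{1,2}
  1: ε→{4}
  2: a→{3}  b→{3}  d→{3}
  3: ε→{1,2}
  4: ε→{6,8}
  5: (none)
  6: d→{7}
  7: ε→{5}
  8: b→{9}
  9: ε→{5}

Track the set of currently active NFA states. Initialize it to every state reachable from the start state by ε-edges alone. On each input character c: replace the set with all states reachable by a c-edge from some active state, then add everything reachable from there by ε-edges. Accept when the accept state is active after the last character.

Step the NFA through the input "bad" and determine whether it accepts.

Answer: ACCEPT

Trace:
S₀ = ε-closure({0}) = {0,1,2,4,6,8}
'b' @ 1: {1,2,3,4,5,6,8,9}  [accepting]
'a' @ 2: {1,2,3,4,6,8}
'd' @ 3: {1,2,3,4,5,6,7,8}  [accepting]
final: {1,2,3,4,5,6,7,8}; accept 5 in set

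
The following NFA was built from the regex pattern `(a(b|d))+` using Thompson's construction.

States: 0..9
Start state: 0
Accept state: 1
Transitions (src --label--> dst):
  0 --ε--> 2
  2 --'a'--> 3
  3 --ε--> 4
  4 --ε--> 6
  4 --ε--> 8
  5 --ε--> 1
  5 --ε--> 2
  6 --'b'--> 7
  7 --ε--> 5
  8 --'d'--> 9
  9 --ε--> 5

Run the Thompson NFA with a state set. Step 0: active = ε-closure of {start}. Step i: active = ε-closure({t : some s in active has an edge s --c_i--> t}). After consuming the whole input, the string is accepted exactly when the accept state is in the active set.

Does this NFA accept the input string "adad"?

initial (ε-close {0}): {0,2}
'a' @ 1: {3,4,6,8}
'd' @ 2: {1,2,5,9}  (accept∈set)
'a' @ 3: {3,4,6,8}
'd' @ 4: {1,2,5,9}  (accept∈set)
final: {1,2,5,9}; accept 1 in set

Answer: ACCEPT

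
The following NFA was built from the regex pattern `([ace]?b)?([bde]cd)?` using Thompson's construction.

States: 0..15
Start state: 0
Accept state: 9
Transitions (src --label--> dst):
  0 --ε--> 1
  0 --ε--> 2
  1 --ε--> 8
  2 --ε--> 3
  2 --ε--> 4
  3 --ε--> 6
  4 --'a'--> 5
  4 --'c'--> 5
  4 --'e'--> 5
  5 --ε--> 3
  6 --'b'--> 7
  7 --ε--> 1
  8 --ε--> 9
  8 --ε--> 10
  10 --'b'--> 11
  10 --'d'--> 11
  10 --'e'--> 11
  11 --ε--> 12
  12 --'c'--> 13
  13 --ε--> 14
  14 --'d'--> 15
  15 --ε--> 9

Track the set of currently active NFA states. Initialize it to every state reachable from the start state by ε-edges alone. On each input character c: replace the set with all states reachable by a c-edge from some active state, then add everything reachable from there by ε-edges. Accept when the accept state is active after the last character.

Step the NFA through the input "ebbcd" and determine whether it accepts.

initial (ε-close {0}): {0,1,2,3,4,6,8,9,10}
'e' @ 1: {3,5,6,11,12}
'b' @ 2: {1,7,8,9,10}  [accepting]
'b' @ 3: {11,12}
'c' @ 4: {13,14}
'd' @ 5: {9,15}  [accepting]
after full input: {9,15}  (accept=9 in)

Answer: ACCEPT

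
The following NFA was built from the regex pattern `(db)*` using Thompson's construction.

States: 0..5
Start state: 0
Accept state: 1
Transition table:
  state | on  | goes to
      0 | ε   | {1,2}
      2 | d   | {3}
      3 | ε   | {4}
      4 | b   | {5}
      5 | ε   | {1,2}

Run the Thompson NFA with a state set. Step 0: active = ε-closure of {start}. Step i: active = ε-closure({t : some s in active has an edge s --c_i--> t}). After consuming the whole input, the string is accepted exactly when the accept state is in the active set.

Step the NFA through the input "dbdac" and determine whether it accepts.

S₀ = ε-closure({0}) = {0,1,2}
'd' @ 1: {3,4}
'b' @ 2: {1,2,5}  ✓accept
'd' @ 3: {3,4}
'a' @ 4: {}  — state set empty
rest 'c' ignored (set empty)
after full input: {}  (accept=1 not in)

Answer: REJECT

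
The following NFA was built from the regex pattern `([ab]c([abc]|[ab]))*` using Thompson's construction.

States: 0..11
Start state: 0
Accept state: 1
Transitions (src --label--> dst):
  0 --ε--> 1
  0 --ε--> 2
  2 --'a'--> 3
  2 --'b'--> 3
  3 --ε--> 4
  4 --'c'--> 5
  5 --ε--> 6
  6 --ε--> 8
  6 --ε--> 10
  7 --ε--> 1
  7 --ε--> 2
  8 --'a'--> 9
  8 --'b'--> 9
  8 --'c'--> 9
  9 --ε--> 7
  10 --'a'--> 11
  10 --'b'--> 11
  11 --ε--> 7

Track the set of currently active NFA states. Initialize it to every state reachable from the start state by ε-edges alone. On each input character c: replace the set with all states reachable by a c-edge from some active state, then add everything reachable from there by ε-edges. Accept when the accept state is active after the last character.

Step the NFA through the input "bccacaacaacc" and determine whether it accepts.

Answer: ACCEPT

Trace:
initial (ε-close {0}): {0,1,2}
'b' @ 1: {3,4}
'c' @ 2: {5,6,8,10}
'c' @ 3: {1,2,7,9}  (accept∈set)
'a' @ 4: {3,4}
'c' @ 5: {5,6,8,10}
'a' @ 6: {1,2,7,9,11}  (accept∈set)
'a' @ 7: {3,4}
'c' @ 8: {5,6,8,10}
'a' @ 9: {1,2,7,9,11}  (accept∈set)
'a' @ 10: {3,4}
'c' @ 11: {5,6,8,10}
'c' @ 12: {1,2,7,9}  (accept∈set)
after full input: {1,2,7,9}  (accept=1 in)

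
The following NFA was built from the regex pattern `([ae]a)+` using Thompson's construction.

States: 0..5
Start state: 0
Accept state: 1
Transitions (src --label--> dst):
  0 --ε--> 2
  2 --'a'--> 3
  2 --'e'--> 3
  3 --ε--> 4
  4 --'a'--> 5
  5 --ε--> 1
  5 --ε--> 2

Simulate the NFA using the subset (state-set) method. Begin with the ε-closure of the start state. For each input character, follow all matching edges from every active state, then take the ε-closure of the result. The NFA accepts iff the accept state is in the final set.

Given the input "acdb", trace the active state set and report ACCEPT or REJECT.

S₀ = ε-closure({0}) = {0,2}
'a' @ 1: {3,4}
'c' @ 2: {}  — dead — no transitions
rest 'db' ignored (set empty)
end set {} — state 1 not in

Answer: REJECT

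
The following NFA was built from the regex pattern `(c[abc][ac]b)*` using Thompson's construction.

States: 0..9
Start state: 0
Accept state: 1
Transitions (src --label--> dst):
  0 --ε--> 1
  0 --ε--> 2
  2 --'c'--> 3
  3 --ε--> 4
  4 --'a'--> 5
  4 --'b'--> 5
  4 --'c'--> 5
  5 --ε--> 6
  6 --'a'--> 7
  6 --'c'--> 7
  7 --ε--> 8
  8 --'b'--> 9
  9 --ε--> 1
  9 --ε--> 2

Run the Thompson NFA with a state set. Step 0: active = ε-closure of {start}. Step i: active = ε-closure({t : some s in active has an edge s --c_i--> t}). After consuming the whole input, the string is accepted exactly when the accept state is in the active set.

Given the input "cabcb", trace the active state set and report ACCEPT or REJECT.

S₀ = ε-closure({0}) = {0,1,2}
'c' @ 1: {3,4}
'a' @ 2: {5,6}
'b' @ 3: {}  — no active states
rest 'cb' ignored (set empty)
final: {}; accept 1 not in set

Answer: REJECT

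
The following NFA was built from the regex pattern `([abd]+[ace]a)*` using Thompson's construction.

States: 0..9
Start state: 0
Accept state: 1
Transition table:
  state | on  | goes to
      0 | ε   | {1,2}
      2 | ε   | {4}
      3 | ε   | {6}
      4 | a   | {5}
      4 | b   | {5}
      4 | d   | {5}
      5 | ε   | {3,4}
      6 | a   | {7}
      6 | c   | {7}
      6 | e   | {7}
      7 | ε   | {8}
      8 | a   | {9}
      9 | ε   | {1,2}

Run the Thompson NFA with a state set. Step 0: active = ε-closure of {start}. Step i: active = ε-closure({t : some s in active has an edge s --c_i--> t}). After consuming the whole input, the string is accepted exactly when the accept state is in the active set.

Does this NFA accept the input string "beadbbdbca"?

start: ε-closure({0}) = {0,1,2,4}
'b' @ 1: {3,4,5,6}
'e' @ 2: {7,8}
'a' @ 3: {1,2,4,9}  [accepting]
'd' @ 4: {3,4,5,6}
'b' @ 5: {3,4,5,6}
'b' @ 6: {3,4,5,6}
'd' @ 7: {3,4,5,6}
'b' @ 8: {3,4,5,6}
'c' @ 9: {7,8}
'a' @ 10: {1,2,4,9}  [accepting]
after full input: {1,2,4,9}  (accept=1 in)

Answer: ACCEPT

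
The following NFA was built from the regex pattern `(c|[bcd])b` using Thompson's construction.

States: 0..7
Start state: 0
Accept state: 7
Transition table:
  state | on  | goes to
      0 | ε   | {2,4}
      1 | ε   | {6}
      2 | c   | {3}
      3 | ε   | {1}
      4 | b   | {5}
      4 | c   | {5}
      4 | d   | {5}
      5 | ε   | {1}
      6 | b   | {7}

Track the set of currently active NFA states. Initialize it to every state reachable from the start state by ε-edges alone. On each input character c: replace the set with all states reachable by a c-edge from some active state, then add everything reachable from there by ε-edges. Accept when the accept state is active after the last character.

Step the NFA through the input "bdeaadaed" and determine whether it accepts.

Answer: REJECT

Derivation:
initial (ε-close {0}): {0,2,4}
'b' @ 1: {1,5,6}
'd' @ 2: {}  — no active states
rest 'eaadaed' ignored (set empty)
end set {} — state 7 not in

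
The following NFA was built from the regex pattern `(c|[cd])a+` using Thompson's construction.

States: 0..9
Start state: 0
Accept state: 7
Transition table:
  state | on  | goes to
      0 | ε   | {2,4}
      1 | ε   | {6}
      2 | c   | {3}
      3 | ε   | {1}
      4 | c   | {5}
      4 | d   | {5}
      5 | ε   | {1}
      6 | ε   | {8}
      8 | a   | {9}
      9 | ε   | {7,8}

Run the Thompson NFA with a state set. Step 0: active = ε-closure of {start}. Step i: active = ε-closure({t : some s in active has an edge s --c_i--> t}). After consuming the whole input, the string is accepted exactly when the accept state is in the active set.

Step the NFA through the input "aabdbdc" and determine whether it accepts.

Answer: REJECT

Steps:
S₀ = ε-closure({0}) = {0,2,4}
'a' @ 1: {}  — dead — no transitions
rest 'abdbdc' ignored (set empty)
end set {} — state 7 not in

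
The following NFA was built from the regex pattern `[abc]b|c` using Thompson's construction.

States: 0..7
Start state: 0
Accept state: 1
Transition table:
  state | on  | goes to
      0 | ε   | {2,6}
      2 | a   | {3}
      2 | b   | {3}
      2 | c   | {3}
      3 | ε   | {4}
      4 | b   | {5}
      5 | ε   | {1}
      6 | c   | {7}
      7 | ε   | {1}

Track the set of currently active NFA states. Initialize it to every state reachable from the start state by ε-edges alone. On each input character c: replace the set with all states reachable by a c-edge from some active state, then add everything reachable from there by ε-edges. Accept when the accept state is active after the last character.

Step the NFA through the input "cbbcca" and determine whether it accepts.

Answer: REJECT

Steps:
start: ε-closure({0}) = {0,2,6}
'c' @ 1: {1,3,4,7}  [accepting]
'b' @ 2: {1,5}  [accepting]
'b' @ 3: {}  — state set empty
rest 'cca' ignored (set empty)
final: {}; accept 1 not in set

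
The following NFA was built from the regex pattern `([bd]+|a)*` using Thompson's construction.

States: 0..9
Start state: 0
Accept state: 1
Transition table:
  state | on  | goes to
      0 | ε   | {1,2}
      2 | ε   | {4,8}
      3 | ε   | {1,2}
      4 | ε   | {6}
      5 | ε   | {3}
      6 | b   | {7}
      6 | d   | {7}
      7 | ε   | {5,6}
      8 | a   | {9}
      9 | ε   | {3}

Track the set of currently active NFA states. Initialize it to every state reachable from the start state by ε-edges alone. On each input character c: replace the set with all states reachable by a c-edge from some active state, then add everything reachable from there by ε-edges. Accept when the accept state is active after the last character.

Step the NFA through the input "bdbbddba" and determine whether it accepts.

S₀ = ε-closure({0}) = {0,1,2,4,6,8}
'b' @ 1: {1,2,3,4,5,6,7,8}  ✓accept
'd' @ 2: {1,2,3,4,5,6,7,8}  ✓accept
'b' @ 3: {1,2,3,4,5,6,7,8}  ✓accept
'b' @ 4: {1,2,3,4,5,6,7,8}  ✓accept
'd' @ 5: {1,2,3,4,5,6,7,8}  ✓accept
'd' @ 6: {1,2,3,4,5,6,7,8}  ✓accept
'b' @ 7: {1,2,3,4,5,6,7,8}  ✓accept
'a' @ 8: {1,2,3,4,6,8,9}  ✓accept
final: {1,2,3,4,6,8,9}; accept 1 in set

Answer: ACCEPT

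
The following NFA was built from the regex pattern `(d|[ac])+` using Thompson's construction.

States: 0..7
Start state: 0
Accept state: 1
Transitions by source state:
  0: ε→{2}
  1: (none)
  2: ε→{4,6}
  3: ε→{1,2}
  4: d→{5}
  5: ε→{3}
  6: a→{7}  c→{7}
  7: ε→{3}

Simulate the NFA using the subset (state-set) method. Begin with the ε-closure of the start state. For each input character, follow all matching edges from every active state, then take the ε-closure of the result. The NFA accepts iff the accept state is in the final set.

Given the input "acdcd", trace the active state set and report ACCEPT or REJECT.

Answer: ACCEPT

Derivation:
S₀ = ε-closure({0}) = {0,2,4,6}
'a' @ 1: {1,2,3,4,6,7}  (accept∈set)
'c' @ 2: {1,2,3,4,6,7}  (accept∈set)
'd' @ 3: {1,2,3,4,5,6}  (accept∈set)
'c' @ 4: {1,2,3,4,6,7}  (accept∈set)
'd' @ 5: {1,2,3,4,5,6}  (accept∈set)
end set {1,2,3,4,5,6} — state 1 in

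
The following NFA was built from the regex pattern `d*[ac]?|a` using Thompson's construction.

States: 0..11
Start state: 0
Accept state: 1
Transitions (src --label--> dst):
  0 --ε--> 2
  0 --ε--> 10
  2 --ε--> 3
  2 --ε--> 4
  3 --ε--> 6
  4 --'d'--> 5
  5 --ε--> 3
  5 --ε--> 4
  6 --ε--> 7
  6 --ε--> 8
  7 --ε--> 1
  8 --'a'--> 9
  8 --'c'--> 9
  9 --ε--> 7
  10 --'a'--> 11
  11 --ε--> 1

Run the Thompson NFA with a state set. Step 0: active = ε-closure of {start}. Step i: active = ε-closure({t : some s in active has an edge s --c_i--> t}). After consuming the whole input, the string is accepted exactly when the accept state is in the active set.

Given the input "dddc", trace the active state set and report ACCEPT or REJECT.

initial (ε-close {0}): {0,1,2,3,4,6,7,8,10}
'd' @ 1: {1,3,4,5,6,7,8}  ✓accept
'd' @ 2: {1,3,4,5,6,7,8}  ✓accept
'd' @ 3: {1,3,4,5,6,7,8}  ✓accept
'c' @ 4: {1,7,9}  ✓accept
after full input: {1,7,9}  (accept=1 in)

Answer: ACCEPT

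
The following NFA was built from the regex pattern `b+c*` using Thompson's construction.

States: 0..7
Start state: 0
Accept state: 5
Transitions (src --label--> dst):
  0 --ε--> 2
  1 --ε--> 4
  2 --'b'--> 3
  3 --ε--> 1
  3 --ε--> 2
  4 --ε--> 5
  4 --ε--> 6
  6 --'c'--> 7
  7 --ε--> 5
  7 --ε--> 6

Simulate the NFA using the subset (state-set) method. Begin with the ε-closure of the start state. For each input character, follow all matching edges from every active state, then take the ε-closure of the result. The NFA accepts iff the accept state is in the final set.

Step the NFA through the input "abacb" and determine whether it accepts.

Answer: REJECT

Derivation:
start: ε-closure({0}) = {0,2}
'a' @ 1: {}  — no active states
rest 'bacb' ignored (set empty)
after full input: {}  (accept=5 not in)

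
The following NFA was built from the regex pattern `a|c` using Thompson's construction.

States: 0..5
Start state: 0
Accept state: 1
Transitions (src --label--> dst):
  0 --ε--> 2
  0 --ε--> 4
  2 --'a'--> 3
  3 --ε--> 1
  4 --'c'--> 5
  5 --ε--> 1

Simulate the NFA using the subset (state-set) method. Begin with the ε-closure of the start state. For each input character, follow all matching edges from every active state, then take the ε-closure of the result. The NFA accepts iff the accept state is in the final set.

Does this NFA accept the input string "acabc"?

Answer: REJECT

Trace:
start: ε-closure({0}) = {0,2,4}
'a' @ 1: {1,3}  ✓accept
'c' @ 2: {}  — dead — no transitions
rest 'abc' ignored (set empty)
end set {} — state 1 not in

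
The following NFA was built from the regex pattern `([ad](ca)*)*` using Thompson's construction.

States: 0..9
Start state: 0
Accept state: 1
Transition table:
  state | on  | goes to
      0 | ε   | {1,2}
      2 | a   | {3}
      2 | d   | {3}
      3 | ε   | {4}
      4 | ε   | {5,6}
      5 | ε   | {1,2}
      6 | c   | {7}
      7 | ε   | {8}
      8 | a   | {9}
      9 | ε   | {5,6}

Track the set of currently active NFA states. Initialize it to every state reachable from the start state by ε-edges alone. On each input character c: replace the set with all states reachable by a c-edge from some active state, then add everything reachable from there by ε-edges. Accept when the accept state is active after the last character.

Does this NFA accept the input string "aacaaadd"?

Answer: ACCEPT

Steps:
start: ε-closure({0}) = {0,1,2}
'a' @ 1: {1,2,3,4,5,6}  ✓accept
'a' @ 2: {1,2,3,4,5,6}  ✓accept
'c' @ 3: {7,8}
'a' @ 4: {1,2,5,6,9}  ✓accept
'a' @ 5: {1,2,3,4,5,6}  ✓accept
'a' @ 6: {1,2,3,4,5,6}  ✓accept
'd' @ 7: {1,2,3,4,5,6}  ✓accept
'd' @ 8: {1,2,3,4,5,6}  ✓accept
end set {1,2,3,4,5,6} — state 1 in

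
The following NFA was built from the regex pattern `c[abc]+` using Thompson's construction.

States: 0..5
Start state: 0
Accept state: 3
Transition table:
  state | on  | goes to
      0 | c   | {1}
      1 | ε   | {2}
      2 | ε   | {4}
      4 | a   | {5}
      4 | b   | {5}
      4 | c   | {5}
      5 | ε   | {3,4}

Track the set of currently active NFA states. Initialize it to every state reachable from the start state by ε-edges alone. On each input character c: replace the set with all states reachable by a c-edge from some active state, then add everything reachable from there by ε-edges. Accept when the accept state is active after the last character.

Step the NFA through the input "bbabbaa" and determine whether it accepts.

start: ε-closure({0}) = {0}
'b' @ 1: {}  — state set empty
rest 'babbaa' ignored (set empty)
end set {} — state 3 not in

Answer: REJECT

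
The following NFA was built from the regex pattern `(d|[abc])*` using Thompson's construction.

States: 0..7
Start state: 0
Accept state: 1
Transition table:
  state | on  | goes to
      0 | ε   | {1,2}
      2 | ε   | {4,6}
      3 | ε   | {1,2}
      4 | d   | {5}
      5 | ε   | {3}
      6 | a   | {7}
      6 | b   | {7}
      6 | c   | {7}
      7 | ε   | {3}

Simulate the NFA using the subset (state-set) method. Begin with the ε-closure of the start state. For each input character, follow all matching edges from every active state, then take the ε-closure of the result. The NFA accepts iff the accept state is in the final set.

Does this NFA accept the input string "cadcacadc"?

start: ε-closure({0}) = {0,1,2,4,6}
'c' @ 1: {1,2,3,4,6,7}  ✓accept
'a' @ 2: {1,2,3,4,6,7}  ✓accept
'd' @ 3: {1,2,3,4,5,6}  ✓accept
'c' @ 4: {1,2,3,4,6,7}  ✓accept
'a' @ 5: {1,2,3,4,6,7}  ✓accept
'c' @ 6: {1,2,3,4,6,7}  ✓accept
'a' @ 7: {1,2,3,4,6,7}  ✓accept
'd' @ 8: {1,2,3,4,5,6}  ✓accept
'c' @ 9: {1,2,3,4,6,7}  ✓accept
end set {1,2,3,4,6,7} — state 1 in

Answer: ACCEPT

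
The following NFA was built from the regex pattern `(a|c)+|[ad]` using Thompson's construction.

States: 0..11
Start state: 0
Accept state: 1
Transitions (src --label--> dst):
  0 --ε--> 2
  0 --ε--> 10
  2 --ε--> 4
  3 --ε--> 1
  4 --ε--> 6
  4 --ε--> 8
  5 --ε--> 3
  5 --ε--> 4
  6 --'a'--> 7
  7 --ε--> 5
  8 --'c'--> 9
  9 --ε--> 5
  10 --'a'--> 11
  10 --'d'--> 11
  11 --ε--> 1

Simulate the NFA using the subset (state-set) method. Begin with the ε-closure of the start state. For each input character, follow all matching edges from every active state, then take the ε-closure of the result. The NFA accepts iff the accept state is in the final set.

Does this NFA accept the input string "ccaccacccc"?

Answer: ACCEPT

Steps:
S₀ = ε-closure({0}) = {0,2,4,6,8,10}
'c' @ 1: {1,3,4,5,6,8,9}  [accepting]
'c' @ 2: {1,3,4,5,6,8,9}  [accepting]
'a' @ 3: {1,3,4,5,6,7,8}  [accepting]
'c' @ 4: {1,3,4,5,6,8,9}  [accepting]
'c' @ 5: {1,3,4,5,6,8,9}  [accepting]
'a' @ 6: {1,3,4,5,6,7,8}  [accepting]
'c' @ 7: {1,3,4,5,6,8,9}  [accepting]
'c' @ 8: {1,3,4,5,6,8,9}  [accepting]
'c' @ 9: {1,3,4,5,6,8,9}  [accepting]
'c' @ 10: {1,3,4,5,6,8,9}  [accepting]
final: {1,3,4,5,6,8,9}; accept 1 in set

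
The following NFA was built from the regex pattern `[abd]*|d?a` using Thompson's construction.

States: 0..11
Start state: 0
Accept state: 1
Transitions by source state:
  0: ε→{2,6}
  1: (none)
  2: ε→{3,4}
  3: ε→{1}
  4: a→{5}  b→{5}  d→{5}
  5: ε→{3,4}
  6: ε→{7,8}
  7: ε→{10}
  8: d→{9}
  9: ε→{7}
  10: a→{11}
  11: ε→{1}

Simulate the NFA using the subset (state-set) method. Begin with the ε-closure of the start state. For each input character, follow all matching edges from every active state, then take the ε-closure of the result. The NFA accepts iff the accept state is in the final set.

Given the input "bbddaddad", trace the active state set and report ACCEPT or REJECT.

S₀ = ε-closure({0}) = {0,1,2,3,4,6,7,8,10}
'b' @ 1: {1,3,4,5}  (accept∈set)
'b' @ 2: {1,3,4,5}  (accept∈set)
'd' @ 3: {1,3,4,5}  (accept∈set)
'd' @ 4: {1,3,4,5}  (accept∈set)
'a' @ 5: {1,3,4,5}  (accept∈set)
'd' @ 6: {1,3,4,5}  (accept∈set)
'd' @ 7: {1,3,4,5}  (accept∈set)
'a' @ 8: {1,3,4,5}  (accept∈set)
'd' @ 9: {1,3,4,5}  (accept∈set)
end set {1,3,4,5} — state 1 in

Answer: ACCEPT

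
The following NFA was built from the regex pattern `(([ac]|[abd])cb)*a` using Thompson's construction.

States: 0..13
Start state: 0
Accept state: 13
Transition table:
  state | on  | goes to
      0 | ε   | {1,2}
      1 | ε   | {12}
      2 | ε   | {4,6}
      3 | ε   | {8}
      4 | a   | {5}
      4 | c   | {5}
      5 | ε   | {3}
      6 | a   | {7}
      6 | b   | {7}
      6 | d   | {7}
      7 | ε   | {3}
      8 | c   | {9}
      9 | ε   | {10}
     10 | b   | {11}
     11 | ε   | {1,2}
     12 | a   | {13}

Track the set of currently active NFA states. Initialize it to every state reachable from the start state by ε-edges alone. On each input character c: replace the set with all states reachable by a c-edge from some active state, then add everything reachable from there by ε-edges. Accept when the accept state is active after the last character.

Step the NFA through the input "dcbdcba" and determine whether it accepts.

S₀ = ε-closure({0}) = {0,1,2,4,6,12}
'd' @ 1: {3,7,8}
'c' @ 2: {9,10}
'b' @ 3: {1,2,4,6,11,12}
'd' @ 4: {3,7,8}
'c' @ 5: {9,10}
'b' @ 6: {1,2,4,6,11,12}
'a' @ 7: {3,5,7,8,13}  ✓accept
end set {3,5,7,8,13} — state 13 in

Answer: ACCEPT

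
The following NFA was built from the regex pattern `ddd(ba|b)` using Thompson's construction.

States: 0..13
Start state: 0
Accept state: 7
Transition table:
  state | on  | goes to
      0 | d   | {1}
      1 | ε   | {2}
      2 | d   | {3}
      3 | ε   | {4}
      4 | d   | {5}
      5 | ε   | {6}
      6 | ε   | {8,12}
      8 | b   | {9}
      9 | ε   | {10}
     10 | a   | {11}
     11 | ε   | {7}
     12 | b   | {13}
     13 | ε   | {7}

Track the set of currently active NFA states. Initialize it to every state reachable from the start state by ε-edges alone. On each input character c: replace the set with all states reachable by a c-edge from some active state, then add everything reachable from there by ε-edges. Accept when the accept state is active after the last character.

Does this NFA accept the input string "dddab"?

start: ε-closure({0}) = {0}
'd' @ 1: {1,2}
'd' @ 2: {3,4}
'd' @ 3: {5,6,8,12}
'a' @ 4: {}  — no active states
rest 'b' ignored (set empty)
after full input: {}  (accept=7 not in)

Answer: REJECT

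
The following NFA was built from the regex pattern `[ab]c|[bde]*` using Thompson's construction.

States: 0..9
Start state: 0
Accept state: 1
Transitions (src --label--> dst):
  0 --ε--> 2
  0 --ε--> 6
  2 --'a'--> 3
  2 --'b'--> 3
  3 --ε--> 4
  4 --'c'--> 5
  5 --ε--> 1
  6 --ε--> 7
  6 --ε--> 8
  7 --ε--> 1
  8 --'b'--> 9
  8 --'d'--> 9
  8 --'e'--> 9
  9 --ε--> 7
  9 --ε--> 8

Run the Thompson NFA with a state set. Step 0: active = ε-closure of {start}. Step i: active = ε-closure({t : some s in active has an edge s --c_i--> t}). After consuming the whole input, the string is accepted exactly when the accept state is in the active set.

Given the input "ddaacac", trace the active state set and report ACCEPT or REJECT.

Answer: REJECT

Trace:
start: ε-closure({0}) = {0,1,2,6,7,8}
'd' @ 1: {1,7,8,9}  (accept∈set)
'd' @ 2: {1,7,8,9}  (accept∈set)
'a' @ 3: {}  — dead — no transitions
rest 'acac' ignored (set empty)
after full input: {}  (accept=1 not in)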